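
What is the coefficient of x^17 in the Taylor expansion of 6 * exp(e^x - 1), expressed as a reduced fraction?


exp(e^x - 1) = sum_{k>=0} Bell_k x^k / k!, where Bell_k is the k-th Bell number.
So the coefficient of x^17 is 6 * Bell_17 / 17!.
Computing: Bell_17 = 82864869804 and 17! = 355687428096000, giving
6 * 82864869804/355687428096000 = 255755771/182966784000.

255755771/182966784000


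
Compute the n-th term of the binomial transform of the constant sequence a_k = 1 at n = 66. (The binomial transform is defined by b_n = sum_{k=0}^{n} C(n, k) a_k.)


With a_k = 1 for all k, b_n = sum_{k=0}^{n} C(n, k) = 2^n by the binomial theorem.
For n = 66: 2^66 = 73786976294838206464.

73786976294838206464


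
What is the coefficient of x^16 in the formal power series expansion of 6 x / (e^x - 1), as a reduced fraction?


The exponential generating function for Bernoulli numbers is
x / (e^x - 1) = sum_{k>=0} B_k x^k / k!.
So the coefficient of x^16 in 6 x / (e^x - 1) is 6 B_16 / 16!.
Computing: B_16 = -3617/510, 16! = 20922789888000, giving
6 * -3617/510 / 20922789888000 = -3617/1778437140480000.

-3617/1778437140480000


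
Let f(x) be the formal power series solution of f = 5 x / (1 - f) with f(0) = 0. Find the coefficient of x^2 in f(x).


Apply Lagrange inversion: f = 5 x * phi(f) with phi(t) = 1/(1 - t), so
[x^n] f = 5^n * (1/n) [t^(n-1)] phi(t)^n = 5^n * (1/n) [t^(n-1)] (1 - t)^(-n) = 5^n * (1/n) C(2n - 2, n - 1) = 5^n * C_{n-1}.
For n = 2: C_1 = C(2, 1) / 2 = 2/2 = 1.
With the 5^2 = 25 factor, the coefficient is 25 * 1 = 25.

25


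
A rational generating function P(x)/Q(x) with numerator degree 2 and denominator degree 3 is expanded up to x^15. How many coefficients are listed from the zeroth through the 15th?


Expanding up to x^15 gives the coefficients for x^0, x^1, ..., x^15.
That is 15 + 1 = 16 coefficients in total.

16


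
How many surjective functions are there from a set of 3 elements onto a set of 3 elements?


By inclusion-exclusion on which target elements are missed, the number of surjections from an n-set onto a k-set is
surj(n, k) = sum_{j=0}^{k} (-1)^j C(k, j) (k - j)^n.
Equivalently surj(n, k) = k! * S(n, k), where S(n, k) is the Stirling number of the second kind.
For n = 3, k = 3:
S(3, 3) = 1, so
surj = 3! * 1 = 6 * 1 = 6.

6


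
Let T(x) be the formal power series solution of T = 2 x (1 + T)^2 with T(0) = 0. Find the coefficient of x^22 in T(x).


Apply the Lagrange inversion formula: if T = 2 x * phi(T) with phi(t) = (1 + t)^2, then [x^n] T = 2^n * (1/n) [t^(n-1)] phi(t)^n = 2^n * (1/n) [t^(n-1)] (1 + t)^(2n) = 2^n * (1/n) C(2n, n-1).
Using the identity C(2n, n-1) = C(2n, n) * n / (n+1), the unscaled factor equals C(2n, n) / (n+1) = C_n, the n-th Catalan number.
For n = 22: C_22 = C(44, 22) / 23 = 2104098963720/23 = 91482563640.
With the 2^22 = 4194304 factor, the coefficient is 4194304 * 91482563640 = 383705682605506560.

383705682605506560


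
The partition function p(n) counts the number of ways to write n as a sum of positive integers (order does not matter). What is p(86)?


Using the generating function prod_{k>=1} 1/(1-x^k), we compute p(86).
By dynamic programming over parts 1 through 86:
p(86) = 34262962

34262962


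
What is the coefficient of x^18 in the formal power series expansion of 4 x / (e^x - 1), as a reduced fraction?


The exponential generating function for Bernoulli numbers is
x / (e^x - 1) = sum_{k>=0} B_k x^k / k!.
So the coefficient of x^18 in 4 x / (e^x - 1) is 4 B_18 / 18!.
Computing: B_18 = 43867/798, 18! = 6402373705728000, giving
4 * 43867/798 / 6402373705728000 = 43867/1277273554292736000.

43867/1277273554292736000


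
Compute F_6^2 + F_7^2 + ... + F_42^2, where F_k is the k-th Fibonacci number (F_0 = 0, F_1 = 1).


There is a standard identity sum_{k=0}^{N} F_k^2 = F_N * F_{N+1} (proved inductively from the telescoping relation F_k^2 = F_k F_{k+1} - F_{k-1} F_k). Then
sum_{k=6}^{42} F_k^2 = F_42 F_43 - F_5 F_6.
Computing: F_42 = 267914296, F_43 = 433494437, F_5 = 5, F_6 = 8.
Sum = 267914296 * 433494437 - 5 * 8 = 116139356908771312.

116139356908771312


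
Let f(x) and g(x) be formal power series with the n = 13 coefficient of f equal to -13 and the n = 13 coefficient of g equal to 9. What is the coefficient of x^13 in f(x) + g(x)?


Addition of formal power series is termwise.
The coefficient of x^13 in f + g = -13 + 9
= -4

-4


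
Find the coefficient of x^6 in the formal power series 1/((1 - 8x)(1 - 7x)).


By partial fractions or Cauchy convolution:
The coefficient equals sum_{k=0}^{6} 8^k * 7^(6-k).
= 1273609

1273609


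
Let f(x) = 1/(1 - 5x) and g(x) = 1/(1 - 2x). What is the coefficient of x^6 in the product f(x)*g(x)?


The coefficient of x^n in f*g is the Cauchy product: sum_{k=0}^{n} a^k * b^(n-k).
With a=5, b=2, n=6:
sum_{k=0}^{6} 5^k * 2^(6-k)
= 25999

25999


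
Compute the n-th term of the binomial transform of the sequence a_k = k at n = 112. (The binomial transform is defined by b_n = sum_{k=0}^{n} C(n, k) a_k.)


With a_k = k, b_n = sum_{k=0}^{n} C(n, k) k. Using k * C(n, k) = n * C(n-1, k-1) gives b_n = n * sum_{k>=1} C(n-1, k-1) = n * 2^(n-1).
For n = 112: 112 * 2^111 = 112 * 2596148429267413814265248164610048 = 290768624077950347197707794436325376.

290768624077950347197707794436325376


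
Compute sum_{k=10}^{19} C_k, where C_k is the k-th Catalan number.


C_10 through C_19: 16796, 58786, 208012, 742900, 2674440, 9694845, 35357670, 129644790, 477638700, 1767263190
Sum = 16796 + 58786 + 208012 + 742900 + 2674440 + 9694845 + 35357670 + 129644790 + 477638700 + 1767263190
= 2423300129

2423300129


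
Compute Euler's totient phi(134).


phi(n) counts integers in [1, n] coprime to n. Using the multiplicative formula phi(n) = n * prod_{p | n} (1 - 1/p):
134 = 2 * 67, so
phi(134) = 134 * (1 - 1/2) * (1 - 1/67) = 66.

66


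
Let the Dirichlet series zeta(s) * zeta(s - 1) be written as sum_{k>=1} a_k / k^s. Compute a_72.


Convolution gives a_k = sum_{d | k} d * 1 = sum_{d | k} d = sigma(k), the sum of positive divisors of k.
For k = 72, the divisors are 1, 2, 3, 4, 6, 8, 9, 12, 18, 24, 36, 72, so
sigma(72) = 1 + 2 + 3 + 4 + 6 + 8 + 9 + 12 + 18 + 24 + 36 + 72 = 195.

195


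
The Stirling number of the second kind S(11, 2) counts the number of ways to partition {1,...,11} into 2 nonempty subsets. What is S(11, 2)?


Using the explicit formula S(n,k) = (1/k!) sum_{j=0}^{k} (-1)^(k-j) C(k,j) j^n:
S(11, 2) = 1023
Equivalently, S(n,k) is n! times the coefficient of x^n in the EGF (e^x - 1)^k / k!.

1023


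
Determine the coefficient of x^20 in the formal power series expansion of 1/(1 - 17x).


The geometric series identity gives 1/(1 - c x) = sum_{k>=0} c^k x^k, so the coefficient of x^k is c^k.
Here c = 17 and k = 20.
Computing: 17^20 = 4064231406647572522401601

4064231406647572522401601


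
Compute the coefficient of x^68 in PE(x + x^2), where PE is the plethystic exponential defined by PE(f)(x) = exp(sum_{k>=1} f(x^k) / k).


With f(x) = x + x^2, the exponent is sum_{k>=1} (x^k + x^(2k)) / k = -ln(1 - x) - ln(1 - x^2). Exponentiating:
PE(x + x^2) = 1 / ((1 - x)(1 - x^2)).
This is the generating function for partitions of n into parts of size 1 or 2. The number of 2's can be any j in 0..34, and the rest are 1's, so
[x^68] = floor(68/2) + 1 = 35.

35


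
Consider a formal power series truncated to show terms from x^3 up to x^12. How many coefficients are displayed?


From x^3 to x^12 inclusive, the count is 12 - 3 + 1 = 10.

10


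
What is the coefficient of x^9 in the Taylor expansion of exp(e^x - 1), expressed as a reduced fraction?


exp(e^x - 1) = sum_{k>=0} Bell_k x^k / k!, where Bell_k is the k-th Bell number.
So the coefficient of x^9 is Bell_9 / 9!.
Computing: Bell_9 = 21147 and 9! = 362880, giving
21147/362880 = 1007/17280.

1007/17280


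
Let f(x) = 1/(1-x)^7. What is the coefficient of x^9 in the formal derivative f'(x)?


Differentiate: d/dx [ 1/(1-x)^r ] = r / (1-x)^(r+1).
Here r = 7, so f'(x) = 7 / (1-x)^8.
The expansion of 1/(1-x)^(r+1) has coefficient of x^n equal to C(n+r, r).
So the coefficient of x^9 in f'(x) is
7 * C(16, 7) = 7 * 11440 = 80080

80080


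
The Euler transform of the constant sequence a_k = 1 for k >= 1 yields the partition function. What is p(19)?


The Euler transform converts the sequence a_k = 1 into the number of integer partitions.
Using the recurrence or dynamic programming:
p(19) = 490

490


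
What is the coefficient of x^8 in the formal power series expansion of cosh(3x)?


The Maclaurin series is cosh(t) = sum_{m>=0} t^(2m) / (2m)!, so substituting t = 3x, only even powers of x are nonzero, with coefficient of x^(2m) equal to 3^(2m) / (2m)!.
For x^8 the coefficient is 3^8/8! = 6561/40320 = 729/4480.

729/4480


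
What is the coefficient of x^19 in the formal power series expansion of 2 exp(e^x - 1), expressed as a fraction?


exp(e^x - 1) is the exponential generating function for the Bell numbers Bell_k: exp(e^x - 1) = sum_{k>=0} Bell_k x^k / k!.
So the coefficient of x^19 in 2 exp(e^x - 1) is 2 Bell_19 / 19!.
Computing: Bell_19 = 5832742205057 and 19! = 121645100408832000, giving
2 * 5832742205057/121645100408832000 = 5832742205057/60822550204416000.

5832742205057/60822550204416000


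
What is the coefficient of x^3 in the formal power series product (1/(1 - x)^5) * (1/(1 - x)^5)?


Combine the factors: (1/(1 - x)^5) * (1/(1 - x)^5) = 1/(1 - x)^10.
Then use 1/(1 - x)^r = sum_{k>=0} C(k + r - 1, r - 1) x^k with r = 10 and k = 3:
C(12, 9) = 220.

220


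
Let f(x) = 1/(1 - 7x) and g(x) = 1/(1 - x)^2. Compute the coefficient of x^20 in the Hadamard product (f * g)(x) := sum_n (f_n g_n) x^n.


f has coefficients f_k = 7^k. For g = 1/(1 - x)^2 the coefficient is g_k = C(k + 1, 1) = k + 1. The Hadamard coefficient is (f * g)_k = 7^k * (k + 1).
For k = 20: 7^20 * 21 = 79792266297612001 * 21 = 1675637592249852021.

1675637592249852021


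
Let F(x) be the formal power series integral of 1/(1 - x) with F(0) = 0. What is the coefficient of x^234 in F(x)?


1/(1 - x) = sum_{k>=0} x^k. Integrating termwise and using F(0) = 0 gives
F(x) = sum_{k>=0} x^(k+1) / (k+1) = sum_{m>=1} x^m / m = -ln(1 - x).
So the coefficient of x^234 is 1/234 = 1/234.

1/234


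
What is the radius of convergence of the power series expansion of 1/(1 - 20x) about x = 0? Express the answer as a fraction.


Expanding 1/(1 - 20x) = sum_{k>=0} 20^k x^k, the series converges when |20x| < 1, i.e., |x| < 1/20.
So the radius of convergence is 1/20 = 1/20.

1/20


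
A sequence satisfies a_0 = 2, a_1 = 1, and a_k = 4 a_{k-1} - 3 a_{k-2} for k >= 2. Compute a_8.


The characteristic equation is t^2 - 4 t + 3 = 0, with roots r_1 = 3 and r_2 = 1 (so c_1 = r_1 + r_2, c_2 = -r_1 r_2 as required).
One can use the closed form a_n = A r_1^n + B r_2^n, but direct iteration is more reliable:
a_0 = 2, a_1 = 1, a_2 = -2, a_3 = -11, a_4 = -38, a_5 = -119, a_6 = -362, a_7 = -1091, a_8 = -3278.
So a_8 = -3278.

-3278


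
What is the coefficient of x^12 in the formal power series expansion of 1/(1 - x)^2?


The negative binomial / multiset identity is
1/(1 - x)^r = sum_{k>=0} C(k + r - 1, r - 1) x^k.
Here r = 2 and k = 12, so the coefficient is
C(12 + 1, 1) = C(13, 1)
= 13

13


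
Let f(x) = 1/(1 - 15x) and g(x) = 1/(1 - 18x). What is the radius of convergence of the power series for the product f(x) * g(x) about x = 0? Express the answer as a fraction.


The radius of 1/(1 - 15x) is 1/15 (nearest singularity at x = 1/15), and the radius of 1/(1 - 18x) is 1/18.
The product f(x)*g(x) = 1/((1 - 15x)(1 - 18x)) has singularities at both 1/15 and 1/18, so its radius of convergence is the distance to the nearest one:
min(1/15, 1/18) = 1/18.

1/18


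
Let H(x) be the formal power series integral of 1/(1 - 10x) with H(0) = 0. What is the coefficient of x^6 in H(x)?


1/(1 - 10x) = sum_{k>=0} 10^k x^k. Integrating termwise with H(0) = 0:
H(x) = sum_{k>=0} 10^k x^(k+1) / (k+1) = sum_{m>=1} 10^(m-1) x^m / m.
For m = 6: 10^5/6 = 100000/6 = 50000/3.

50000/3


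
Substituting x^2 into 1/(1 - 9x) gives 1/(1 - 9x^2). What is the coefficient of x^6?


The coefficient of x^(2m) in 1/(1 - 9x^2) is 9^m.
With n = 6 = 2*3, the coefficient is 9^3 = 729.

729


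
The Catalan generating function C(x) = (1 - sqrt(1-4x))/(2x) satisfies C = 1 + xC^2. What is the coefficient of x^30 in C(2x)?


Substituting x -> 2x scales the n-th coefficient by 2^n, so [x^30] C(2x) = 2^30 * C_30.
C_30 = C(2*30, 30)/(31) = 118264581564861424/31 = 3814986502092304.
So 2^30 * 3814986502092304 = 1073741824 * 3814986502092304 = 4096310565291970313322496.

4096310565291970313322496


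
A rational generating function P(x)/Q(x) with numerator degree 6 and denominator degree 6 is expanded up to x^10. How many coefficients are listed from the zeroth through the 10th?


Expanding up to x^10 gives the coefficients for x^0, x^1, ..., x^10.
That is 10 + 1 = 11 coefficients in total.

11


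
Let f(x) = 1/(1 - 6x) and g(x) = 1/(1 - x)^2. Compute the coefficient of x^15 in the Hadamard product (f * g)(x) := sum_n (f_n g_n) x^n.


f has coefficients f_k = 6^k. For g = 1/(1 - x)^2 the coefficient is g_k = C(k + 1, 1) = k + 1. The Hadamard coefficient is (f * g)_k = 6^k * (k + 1).
For k = 15: 6^15 * 16 = 470184984576 * 16 = 7522959753216.

7522959753216


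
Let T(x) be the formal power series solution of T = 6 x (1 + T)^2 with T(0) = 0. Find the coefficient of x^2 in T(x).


Apply the Lagrange inversion formula: if T = 6 x * phi(T) with phi(t) = (1 + t)^2, then [x^n] T = 6^n * (1/n) [t^(n-1)] phi(t)^n = 6^n * (1/n) [t^(n-1)] (1 + t)^(2n) = 6^n * (1/n) C(2n, n-1).
Using the identity C(2n, n-1) = C(2n, n) * n / (n+1), the unscaled factor equals C(2n, n) / (n+1) = C_n, the n-th Catalan number.
For n = 2: C_2 = C(4, 2) / 3 = 6/3 = 2.
With the 6^2 = 36 factor, the coefficient is 36 * 2 = 72.

72


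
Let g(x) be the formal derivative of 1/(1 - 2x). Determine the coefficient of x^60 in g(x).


Differentiate termwise: d/dx sum_{k>=0} 2^k x^k = sum_{k>=1} k 2^k x^(k-1) = sum_{j>=0} (j+1) 2^(j+1) x^j.
Equivalently, d/dx [1/(1 - 2x)] = 2/(1 - 2x)^2.
For j = 60: 61 * 2^61 = 61 * 2305843009213693952 = 140656423562035331072.

140656423562035331072


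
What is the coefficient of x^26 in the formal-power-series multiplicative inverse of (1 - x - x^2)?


Let the inverse be f(x) = sum_{k>=0} a_k x^k. From f(x) * (1 - x - x^2) = 1 and matching coefficients:
 x^0: a_0 = 1.
 x^1: a_1 - a_0 = 0, so a_1 = 1.
 x^k (k >= 2): a_k - a_{k-1} - a_{k-2} = 0, i.e. a_k = a_{k-1} + a_{k-2}.
This is the Fibonacci-type recurrence shifted so that a_0 = a_1 = 1.
Iterating: a_0=1, a_1=1, a_2=2, a_3=3, a_4=5, a_5=8, a_6=13, a_7=21, a_8=34, a_9=55, ...
a_26 = 196418.

196418


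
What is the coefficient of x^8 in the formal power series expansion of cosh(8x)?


The Maclaurin series is cosh(t) = sum_{m>=0} t^(2m) / (2m)!, so substituting t = 8x, only even powers of x are nonzero, with coefficient of x^(2m) equal to 8^(2m) / (2m)!.
For x^8 the coefficient is 8^8/8! = 16777216/40320 = 131072/315.

131072/315


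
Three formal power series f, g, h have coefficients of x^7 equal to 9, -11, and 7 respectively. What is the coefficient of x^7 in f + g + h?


Series addition is componentwise:
9 + -11 + 7
= 5

5


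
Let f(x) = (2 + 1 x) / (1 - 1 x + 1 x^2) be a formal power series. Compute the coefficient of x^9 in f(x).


Write f(x) = sum_{k>=0} a_k x^k. Multiplying both sides by 1 - 1 x + 1 x^2 gives
(1 - 1 x + 1 x^2) sum_{k>=0} a_k x^k = 2 + 1 x.
Matching coefficients:
 x^0: a_0 = 2
 x^1: a_1 - 1 a_0 = 1  =>  a_1 = 1*2 + 1 = 3
 x^k (k >= 2): a_k = 1 a_{k-1} - 1 a_{k-2}.
Iterating: a_2 = 1, a_3 = -2, a_4 = -3, a_5 = -1, a_6 = 2, a_7 = 3, a_8 = 1, a_9 = -2.
So the coefficient of x^9 is -2.

-2


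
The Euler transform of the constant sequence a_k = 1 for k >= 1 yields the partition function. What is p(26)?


The Euler transform converts the sequence a_k = 1 into the number of integer partitions.
Using the recurrence or dynamic programming:
p(26) = 2436

2436


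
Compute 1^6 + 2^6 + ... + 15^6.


This power sum has a closed form given by Faulhaber's formula
sum_{k=1}^{m} k^p = (1 / (p + 1)) * sum_{j=0}^{p} C(p + 1, j) B_j m^(p + 1 - j),
but for small m direct computation is fastest:
1 + 64 + 729 + 4096 + 15625 + 46656 + 117649 + 262144 + 531441 + 1000000 + 1771561 + 2985984 + 4826809 + 7529536 + 11390625 = 30482920.

30482920


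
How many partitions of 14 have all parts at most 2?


Using the generating function (1-x)^(-1)(1-x^2)^(-1),
the coefficient of x^14 counts these restricted partitions.
Result = 8

8


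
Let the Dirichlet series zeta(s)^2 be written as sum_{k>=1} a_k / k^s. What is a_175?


The Dirichlet convolution of the constant function 1 with itself gives (1 * 1)(k) = sum_{d | k} 1 = d(k), the number of positive divisors of k.
Since zeta(s) = sum_{k>=1} 1/k^s, we have zeta(s)^2 = sum_{k>=1} d(k)/k^s, so a_k = d(k).
For k = 175: the divisors are 1, 5, 7, 25, 35, 175.
Count = 6.

6


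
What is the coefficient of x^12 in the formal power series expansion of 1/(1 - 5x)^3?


The general identity 1/(1 - c x)^r = sum_{k>=0} c^k C(k + r - 1, r - 1) x^k follows by substituting y = c x into 1/(1 - y)^r = sum_{k>=0} C(k + r - 1, r - 1) y^k.
For c = 5, r = 3, k = 12:
5^12 * C(14, 2) = 244140625 * 91 = 22216796875.

22216796875


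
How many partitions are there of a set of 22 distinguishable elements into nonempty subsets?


Bell_22 can be computed from the Bell triangle or from Dobinski's identity Bell_n = (1/e) * sum_{k>=0} k^n / k!.
Computing Bell_22 = 4506715738447323.

4506715738447323


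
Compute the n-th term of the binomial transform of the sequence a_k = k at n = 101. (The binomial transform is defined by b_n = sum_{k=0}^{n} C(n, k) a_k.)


With a_k = k, b_n = sum_{k=0}^{n} C(n, k) k. Using k * C(n, k) = n * C(n-1, k-1) gives b_n = n * sum_{k>=1} C(n-1, k-1) = n * 2^(n-1).
For n = 101: 101 * 2^100 = 101 * 1267650600228229401496703205376 = 128032710623051169551167023742976.

128032710623051169551167023742976


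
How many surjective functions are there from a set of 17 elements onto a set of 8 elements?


By inclusion-exclusion on which target elements are missed, the number of surjections from an n-set onto a k-set is
surj(n, k) = sum_{j=0}^{k} (-1)^j C(k, j) (k - j)^n.
Equivalently surj(n, k) = k! * S(n, k), where S(n, k) is the Stirling number of the second kind.
For n = 17, k = 8:
S(17, 8) = 20415995028, so
surj = 8! * 20415995028 = 40320 * 20415995028 = 823172919528960.

823172919528960


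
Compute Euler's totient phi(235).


phi(n) counts integers in [1, n] coprime to n. Using the multiplicative formula phi(n) = n * prod_{p | n} (1 - 1/p):
235 = 5 * 47, so
phi(235) = 235 * (1 - 1/5) * (1 - 1/47) = 184.

184


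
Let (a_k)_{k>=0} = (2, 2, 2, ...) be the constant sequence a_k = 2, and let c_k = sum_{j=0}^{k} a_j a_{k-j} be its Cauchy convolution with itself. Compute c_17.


Since a_j = 2 for all j >= 0, the convolution sum becomes
c_k = sum_{j=0}^{k} 2 * 2 = 4 * (k + 1).
Equivalently, the generating function of (a_k) is 2/(1 - x) and its square is 4/(1 - x)^2 = sum_{k>=0} 4(k + 1) x^k.
For k = 17: 4 * 18 = 72.

72


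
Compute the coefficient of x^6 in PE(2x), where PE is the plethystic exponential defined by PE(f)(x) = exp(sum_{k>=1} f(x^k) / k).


With f(x) = 2x, the exponent is sum_{k>=1} 2 x^k / k = 2 * (-ln(1 - x)). Exponentiating:
PE(2x) = exp(-2 ln(1 - x)) = 1/(1 - x)^2.
By the negative binomial expansion, [x^n] 1/(1 - x)^2 = C(n + 1, 1).
For n = 6: C(7, 1) = 7.

7


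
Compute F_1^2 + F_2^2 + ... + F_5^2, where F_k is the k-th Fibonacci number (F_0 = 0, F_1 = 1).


There is a standard identity sum_{k=0}^{N} F_k^2 = F_N * F_{N+1} (proved inductively from the telescoping relation F_k^2 = F_k F_{k+1} - F_{k-1} F_k). Then
sum_{k=1}^{5} F_k^2 = F_5 F_6 - F_0 F_1.
Computing: F_5 = 5, F_6 = 8, F_0 = 0, F_1 = 1.
Sum = 5 * 8 - 0 * 1 = 40.

40


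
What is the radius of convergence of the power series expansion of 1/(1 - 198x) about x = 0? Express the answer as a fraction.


Expanding 1/(1 - 198x) = sum_{k>=0} 198^k x^k, the series converges when |198x| < 1, i.e., |x| < 1/198.
So the radius of convergence is 1/198 = 1/198.

1/198


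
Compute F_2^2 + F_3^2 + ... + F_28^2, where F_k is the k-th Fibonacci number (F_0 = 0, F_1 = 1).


There is a standard identity sum_{k=0}^{N} F_k^2 = F_N * F_{N+1} (proved inductively from the telescoping relation F_k^2 = F_k F_{k+1} - F_{k-1} F_k). Then
sum_{k=2}^{28} F_k^2 = F_28 F_29 - F_1 F_2.
Computing: F_28 = 317811, F_29 = 514229, F_1 = 1, F_2 = 1.
Sum = 317811 * 514229 - 1 * 1 = 163427632718.

163427632718


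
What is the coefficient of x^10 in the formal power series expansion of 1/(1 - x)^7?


The expansion 1/(1 - x)^r = sum_{k>=0} C(k + r - 1, r - 1) x^k follows from the multiset / negative-binomial theorem (or from repeated differentiation of the geometric series).
For r = 7 and k = 10:
C(16, 6) = 20922789888000 / (720 * 3628800) = 8008.

8008


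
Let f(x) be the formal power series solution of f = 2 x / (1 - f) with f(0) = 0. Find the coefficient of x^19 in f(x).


Apply Lagrange inversion: f = 2 x * phi(f) with phi(t) = 1/(1 - t), so
[x^n] f = 2^n * (1/n) [t^(n-1)] phi(t)^n = 2^n * (1/n) [t^(n-1)] (1 - t)^(-n) = 2^n * (1/n) C(2n - 2, n - 1) = 2^n * C_{n-1}.
For n = 19: C_18 = C(36, 18) / 19 = 9075135300/19 = 477638700.
With the 2^19 = 524288 factor, the coefficient is 524288 * 477638700 = 250420238745600.

250420238745600


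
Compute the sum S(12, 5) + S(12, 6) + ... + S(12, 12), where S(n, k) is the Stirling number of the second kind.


By definition, S(n, k) counts partitions of an n-set into exactly k nonempty blocks.
Computing row n = 12 for k = 5..12:
S(12, k): 1379400, 1323652, 627396, 159027, 22275, 1705, 66, 1
Sum = 3513522.

3513522


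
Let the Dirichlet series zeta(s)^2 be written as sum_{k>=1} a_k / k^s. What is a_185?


The Dirichlet convolution of the constant function 1 with itself gives (1 * 1)(k) = sum_{d | k} 1 = d(k), the number of positive divisors of k.
Since zeta(s) = sum_{k>=1} 1/k^s, we have zeta(s)^2 = sum_{k>=1} d(k)/k^s, so a_k = d(k).
For k = 185: the divisors are 1, 5, 37, 185.
Count = 4.

4


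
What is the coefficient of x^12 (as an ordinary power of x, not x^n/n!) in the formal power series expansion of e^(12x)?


The exponential series is e^y = sum_{k>=0} y^k / k!. Substituting y = 12x gives
e^(12x) = sum_{k>=0} 12^k x^k / k!.
So the coefficient of x^n is a^n/n! with a = 12, n = 12:
12^12 / 12! = 8916100448256/479001600 = 35831808/1925

35831808/1925


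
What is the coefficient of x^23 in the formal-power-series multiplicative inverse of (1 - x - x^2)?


Let the inverse be f(x) = sum_{k>=0} a_k x^k. From f(x) * (1 - x - x^2) = 1 and matching coefficients:
 x^0: a_0 = 1.
 x^1: a_1 - a_0 = 0, so a_1 = 1.
 x^k (k >= 2): a_k - a_{k-1} - a_{k-2} = 0, i.e. a_k = a_{k-1} + a_{k-2}.
This is the Fibonacci-type recurrence shifted so that a_0 = a_1 = 1.
Iterating: a_0=1, a_1=1, a_2=2, a_3=3, a_4=5, a_5=8, a_6=13, a_7=21, a_8=34, a_9=55, ...
a_23 = 46368.

46368


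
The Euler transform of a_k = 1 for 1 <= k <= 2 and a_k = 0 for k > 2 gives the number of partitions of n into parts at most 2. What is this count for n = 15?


Partitions of 15 into parts at most 2:
Using generating function (1-x)^(-1)(1-x^2)^(-1),
the coefficient of x^15 = 8

8


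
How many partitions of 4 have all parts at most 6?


Using the generating function (1-x)^(-1)(1-x^2)^(-1)...(1-x^6)^(-1),
the coefficient of x^4 counts these restricted partitions.
Result = 5

5


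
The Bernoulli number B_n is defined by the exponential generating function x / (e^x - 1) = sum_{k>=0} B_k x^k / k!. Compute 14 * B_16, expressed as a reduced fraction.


Bernoulli numbers can also be computed recursively via B_0 = 1 and sum_{j=0}^{m} C(m+1, j) B_j = 0 for m >= 1. Odd-index Bernoulli numbers vanish for k >= 3.
Computing B_16 = -3617/510, so 14 * B_16 = 14 * -3617/510 = -25319/255.

-25319/255


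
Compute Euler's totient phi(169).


phi(n) counts integers in [1, n] coprime to n. Using the multiplicative formula phi(n) = n * prod_{p | n} (1 - 1/p):
169 = 13^2, so
phi(169) = 169 * (1 - 1/13) = 156.

156


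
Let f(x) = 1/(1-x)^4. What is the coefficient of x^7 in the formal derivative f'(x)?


Differentiate: d/dx [ 1/(1-x)^r ] = r / (1-x)^(r+1).
Here r = 4, so f'(x) = 4 / (1-x)^5.
The expansion of 1/(1-x)^(r+1) has coefficient of x^n equal to C(n+r, r).
So the coefficient of x^7 in f'(x) is
4 * C(11, 4) = 4 * 330 = 1320

1320


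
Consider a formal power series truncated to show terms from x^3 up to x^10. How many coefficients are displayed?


From x^3 to x^10 inclusive, the count is 10 - 3 + 1 = 8.

8


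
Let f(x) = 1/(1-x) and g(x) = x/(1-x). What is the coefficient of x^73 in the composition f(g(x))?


First simplify the composition: f(g(x)) = 1/(1 - x/(1-x)) = (1-x)/((1-x) - x) = (1-x)/(1-2x).
Now extract the coefficient. Write (1-x)/(1-2x) = 1/(1-2x) - x/(1-2x).
The coefficient of x^n in 1/(1-2x) is 2^n, and in x/(1-2x) is 2^(n-1) (for n >= 1).
So the coefficient of x^73 is 2^73 - 2^72 = 9444732965739290427392 - 4722366482869645213696 = 4722366482869645213696.

4722366482869645213696


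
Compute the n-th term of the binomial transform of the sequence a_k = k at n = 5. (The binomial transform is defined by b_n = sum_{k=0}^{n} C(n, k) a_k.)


With a_k = k, b_n = sum_{k=0}^{n} C(n, k) k. Using k * C(n, k) = n * C(n-1, k-1) gives b_n = n * sum_{k>=1} C(n-1, k-1) = n * 2^(n-1).
For n = 5: 5 * 2^4 = 5 * 16 = 80.

80


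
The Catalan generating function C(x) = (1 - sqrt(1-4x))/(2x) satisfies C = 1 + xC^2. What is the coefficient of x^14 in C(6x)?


Substituting x -> 6x scales the n-th coefficient by 6^n, so [x^14] C(6x) = 6^14 * C_14.
C_14 = C(2*14, 14)/(15) = 40116600/15 = 2674440.
So 6^14 * 2674440 = 78364164096 * 2674440 = 209580255024906240.

209580255024906240


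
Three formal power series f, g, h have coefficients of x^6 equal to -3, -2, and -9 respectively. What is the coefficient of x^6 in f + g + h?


Series addition is componentwise:
-3 + -2 + -9
= -14

-14


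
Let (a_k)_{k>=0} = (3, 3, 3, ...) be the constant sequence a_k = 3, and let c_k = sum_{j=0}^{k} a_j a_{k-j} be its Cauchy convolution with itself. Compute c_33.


Since a_j = 3 for all j >= 0, the convolution sum becomes
c_k = sum_{j=0}^{k} 3 * 3 = 9 * (k + 1).
Equivalently, the generating function of (a_k) is 3/(1 - x) and its square is 9/(1 - x)^2 = sum_{k>=0} 9(k + 1) x^k.
For k = 33: 9 * 34 = 306.

306


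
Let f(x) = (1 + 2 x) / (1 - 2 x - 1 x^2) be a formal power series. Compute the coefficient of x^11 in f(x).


Write f(x) = sum_{k>=0} a_k x^k. Multiplying both sides by 1 - 2 x - 1 x^2 gives
(1 - 2 x - 1 x^2) sum_{k>=0} a_k x^k = 1 + 2 x.
Matching coefficients:
 x^0: a_0 = 1
 x^1: a_1 - 2 a_0 = 2  =>  a_1 = 2*1 + 2 = 4
 x^k (k >= 2): a_k = 2 a_{k-1} + 1 a_{k-2}.
Iterating: a_2 = 9, a_3 = 22, a_4 = 53, a_5 = 128, a_6 = 309, a_7 = 746, a_8 = 1801, a_9 = 4348, a_10 = 10497, a_11 = 25342.
So the coefficient of x^11 is 25342.

25342


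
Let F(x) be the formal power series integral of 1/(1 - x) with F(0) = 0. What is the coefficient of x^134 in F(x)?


1/(1 - x) = sum_{k>=0} x^k. Integrating termwise and using F(0) = 0 gives
F(x) = sum_{k>=0} x^(k+1) / (k+1) = sum_{m>=1} x^m / m = -ln(1 - x).
So the coefficient of x^134 is 1/134 = 1/134.

1/134


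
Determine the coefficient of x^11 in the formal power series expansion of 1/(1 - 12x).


The geometric series identity gives 1/(1 - c x) = sum_{k>=0} c^k x^k, so the coefficient of x^k is c^k.
Here c = 12 and k = 11.
Computing: 12^11 = 743008370688

743008370688


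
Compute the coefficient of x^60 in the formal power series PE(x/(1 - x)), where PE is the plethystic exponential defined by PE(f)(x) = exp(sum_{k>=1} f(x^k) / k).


For f(x) = x/(1 - x) we have
sum_{k>=1} f(x^k) / k = sum_{k>=1} (1/k) * x^k / (1 - x^k) = sum_{k, m >= 1} x^(k m) / k,
which after exponentiating simplifies to
PE(x/(1 - x)) = prod_{k>=1} 1 / (1 - x^k).
This is the generating function for the partition function p(n), so the coefficient of x^60 is p(60).
Computing p(60) by dynamic programming over parts 1, 2, ..., 60: p(60) = 966467.

966467


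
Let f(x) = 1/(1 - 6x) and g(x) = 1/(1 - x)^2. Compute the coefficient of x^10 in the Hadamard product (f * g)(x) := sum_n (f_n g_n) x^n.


f has coefficients f_k = 6^k. For g = 1/(1 - x)^2 the coefficient is g_k = C(k + 1, 1) = k + 1. The Hadamard coefficient is (f * g)_k = 6^k * (k + 1).
For k = 10: 6^10 * 11 = 60466176 * 11 = 665127936.

665127936


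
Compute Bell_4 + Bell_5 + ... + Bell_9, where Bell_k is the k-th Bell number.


Recall Bell_k counts set partitions of a k-set (with Bell_0 = 1 by convention).
Bell_4 through Bell_9: 15, 52, 203, 877, 4140, 21147
Sum = 15 + 52 + 203 + 877 + 4140 + 21147 = 26434.

26434


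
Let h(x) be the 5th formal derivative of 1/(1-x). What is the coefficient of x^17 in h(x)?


Differentiating 5 times: d^5/dx^5 [1/(1-x)] = 5!/(1-x)^6.
The expansion 1/(1-x)^6 = sum_{k>=0} C(k+5, 5) x^k, so the coefficient of x^n in 5!/(1-x)^6 is 5! * C(n+5, 5).
For n = 17: 120 * C(22, 5) = 120 * 26334 = 3160080

3160080


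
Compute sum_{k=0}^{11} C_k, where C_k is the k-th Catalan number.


C_0 through C_11: 1, 1, 2, 5, 14, 42, 132, 429, 1430, 4862, 16796, 58786
Sum = 1 + 1 + 2 + 5 + 14 + 42 + 132 + 429 + 1430 + 4862 + 16796 + 58786
= 82500

82500


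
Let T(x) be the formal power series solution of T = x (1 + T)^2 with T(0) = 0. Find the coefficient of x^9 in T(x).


Apply the Lagrange inversion formula: if T = x * phi(T) with phi(t) = (1 + t)^2, then [x^n] T = (1/n) [t^(n-1)] phi(t)^n = (1/n) [t^(n-1)] (1 + t)^(2n) = (1/n) C(2n, n-1).
Using the identity C(2n, n-1) = C(2n, n) * n / (n+1), the unscaled factor equals C(2n, n) / (n+1) = C_n, the n-th Catalan number.
For n = 9: C_9 = C(18, 9) / 10 = 48620/10 = 4862 = 4862.

4862


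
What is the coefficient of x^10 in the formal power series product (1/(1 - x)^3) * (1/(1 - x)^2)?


Combine the factors: (1/(1 - x)^3) * (1/(1 - x)^2) = 1/(1 - x)^5.
Then use 1/(1 - x)^r = sum_{k>=0} C(k + r - 1, r - 1) x^k with r = 5 and k = 10:
C(14, 4) = 1001.

1001


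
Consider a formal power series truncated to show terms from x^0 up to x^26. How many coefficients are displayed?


From x^0 to x^26 inclusive, the count is 26 - 0 + 1 = 27.

27


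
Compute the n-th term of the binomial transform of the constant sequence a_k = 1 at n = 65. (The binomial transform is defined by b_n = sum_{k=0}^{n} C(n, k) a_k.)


With a_k = 1 for all k, b_n = sum_{k=0}^{n} C(n, k) = 2^n by the binomial theorem.
For n = 65: 2^65 = 36893488147419103232.

36893488147419103232


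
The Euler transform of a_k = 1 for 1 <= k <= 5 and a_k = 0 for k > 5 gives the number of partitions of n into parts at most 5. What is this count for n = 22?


Partitions of 22 into parts at most 5:
Using generating function (1-x)^(-1)(1-x^2)^(-1)...(1-x^5)^(-1),
the coefficient of x^22 = 255

255


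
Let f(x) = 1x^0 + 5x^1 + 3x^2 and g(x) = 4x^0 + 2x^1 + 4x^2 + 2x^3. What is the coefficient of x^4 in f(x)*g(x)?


Cauchy product at x^4:
5*2 + 3*4
= 22

22


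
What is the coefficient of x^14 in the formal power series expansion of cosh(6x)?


The Maclaurin series is cosh(t) = sum_{m>=0} t^(2m) / (2m)!, so substituting t = 6x, only even powers of x are nonzero, with coefficient of x^(2m) equal to 6^(2m) / (2m)!.
For x^14 the coefficient is 6^14/14! = 78364164096/87178291200 = 157464/175175.

157464/175175


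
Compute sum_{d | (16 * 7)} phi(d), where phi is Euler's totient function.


First, 16 * 7 = 112. One classical identity is sum_{d | n} phi(d) = n (each k in [1, n] has a unique gcd with n, and among the k's with gcd(k, n) = n/d there are phi(d) of them). So the sum equals 112. We also verify directly:
Divisors of 112: 1, 2, 4, 7, 8, 14, 16, 28, 56, 112.
phi values: 1, 1, 2, 6, 4, 6, 8, 12, 24, 48.
Sum = 112.

112


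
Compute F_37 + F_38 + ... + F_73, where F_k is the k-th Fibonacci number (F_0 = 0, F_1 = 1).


Use the identity sum_{k=0}^{N} F_k = F_{N+2} - 1 (which follows from F_{k+2} - F_{k+1} = F_k). Then
sum_{k=37}^{73} F_k = (F_{75} - 1) - (F_{38} - 1) = F_{75} - F_{38}.
Computing: F_{75} = 2111485077978050, F_{38} = 39088169, so
Sum = 2111485077978050 - 39088169 = 2111485038889881.

2111485038889881


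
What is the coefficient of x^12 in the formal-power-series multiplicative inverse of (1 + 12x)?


The inverse is 1/(1 + 12x). Apply the geometric identity 1/(1 - y) = sum_{k>=0} y^k with y = -12x:
1/(1 + 12x) = sum_{k>=0} (-12)^k x^k.
So the coefficient of x^12 is (-12)^12 = 8916100448256.

8916100448256


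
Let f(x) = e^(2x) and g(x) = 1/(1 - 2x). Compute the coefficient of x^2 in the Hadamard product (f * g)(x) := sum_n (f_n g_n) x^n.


Expanding: f_k = 2^k/k! (from e^(2x)) and g_k = 2^k (from 1/(1 - 2x)). So the Hadamard coefficient (f * g)_k = 2^k 2^k / k! = (4)^k / k!.
For k = 2: 4^2/2! = 16/2 = 8.

8


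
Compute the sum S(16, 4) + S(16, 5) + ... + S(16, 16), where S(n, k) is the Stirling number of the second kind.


By definition, S(n, k) counts partitions of an n-set into exactly k nonempty blocks.
Computing row n = 16 for k = 4..16:
S(16, k): 171798901, 1096190550, 2734926558, 3281882604, 2141764053, 820784250, 193754990, 28936908, 2757118, 165620, 6020, 120, 1
Sum = 10472967693.

10472967693


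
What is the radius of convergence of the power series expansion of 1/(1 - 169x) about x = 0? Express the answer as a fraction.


Expanding 1/(1 - 169x) = sum_{k>=0} 169^k x^k, the series converges when |169x| < 1, i.e., |x| < 1/169.
So the radius of convergence is 1/169 = 1/169.

1/169


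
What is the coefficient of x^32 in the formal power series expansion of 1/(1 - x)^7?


The negative binomial / multiset identity is
1/(1 - x)^r = sum_{k>=0} C(k + r - 1, r - 1) x^k.
Here r = 7 and k = 32, so the coefficient is
C(32 + 6, 6) = C(38, 6)
= 2760681

2760681


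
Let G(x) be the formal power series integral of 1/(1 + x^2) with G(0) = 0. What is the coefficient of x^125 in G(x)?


1/(1 + x^2) = sum_{j>=0} (-1)^j x^(2j). Integrating termwise with G(0) = 0:
G(x) = sum_{j>=0} (-1)^j x^(2j+1) / (2j+1) = arctan(x).
Only odd powers are nonzero. For x^125 write 125 = 2*62 + 1, giving
(-1)^62 / 125 = 1/125 = 1/125.

1/125


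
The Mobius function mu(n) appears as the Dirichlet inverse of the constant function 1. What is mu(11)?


11 = 11 (all distinct primes).
mu(11) = (-1)^1 = -1

-1


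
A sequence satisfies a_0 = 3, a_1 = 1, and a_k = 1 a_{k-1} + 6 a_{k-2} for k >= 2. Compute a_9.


The characteristic equation is t^2 - 1 t - 6 = 0, with roots r_1 = 3 and r_2 = -2 (so c_1 = r_1 + r_2, c_2 = -r_1 r_2 as required).
One can use the closed form a_n = A r_1^n + B r_2^n, but direct iteration is more reliable:
a_0 = 3, a_1 = 1, a_2 = 19, a_3 = 25, a_4 = 139, a_5 = 289, a_6 = 1123, a_7 = 2857, a_8 = 9595, a_9 = 26737.
So a_9 = 26737.

26737


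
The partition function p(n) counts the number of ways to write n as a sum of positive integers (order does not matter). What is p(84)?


Using the generating function prod_{k>=1} 1/(1-x^k), we compute p(84).
By dynamic programming over parts 1 through 84:
p(84) = 26543660

26543660


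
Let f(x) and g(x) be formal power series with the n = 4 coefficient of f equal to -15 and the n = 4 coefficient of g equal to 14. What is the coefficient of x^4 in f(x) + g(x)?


Addition of formal power series is termwise.
The coefficient of x^4 in f + g = -15 + 14
= -1

-1


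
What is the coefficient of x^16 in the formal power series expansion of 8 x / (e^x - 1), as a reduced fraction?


The exponential generating function for Bernoulli numbers is
x / (e^x - 1) = sum_{k>=0} B_k x^k / k!.
So the coefficient of x^16 in 8 x / (e^x - 1) is 8 B_16 / 16!.
Computing: B_16 = -3617/510, 16! = 20922789888000, giving
8 * -3617/510 / 20922789888000 = -3617/1333827855360000.

-3617/1333827855360000


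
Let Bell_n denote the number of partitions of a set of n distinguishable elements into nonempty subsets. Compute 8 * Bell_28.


Bell_28 can be computed from the Bell triangle or from Dobinski's identity Bell_n = (1/e) * sum_{k>=0} k^n / k!.
Computing Bell_28 = 6160539404599934652455.
Then 8 * 6160539404599934652455 = 49284315236799477219640.

49284315236799477219640


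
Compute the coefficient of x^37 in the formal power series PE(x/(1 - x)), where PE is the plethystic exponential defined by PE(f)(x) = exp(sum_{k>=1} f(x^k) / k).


For f(x) = x/(1 - x) we have
sum_{k>=1} f(x^k) / k = sum_{k>=1} (1/k) * x^k / (1 - x^k) = sum_{k, m >= 1} x^(k m) / k,
which after exponentiating simplifies to
PE(x/(1 - x)) = prod_{k>=1} 1 / (1 - x^k).
This is the generating function for the partition function p(n), so the coefficient of x^37 is p(37).
Computing p(37) by dynamic programming over parts 1, 2, ..., 37: p(37) = 21637.

21637


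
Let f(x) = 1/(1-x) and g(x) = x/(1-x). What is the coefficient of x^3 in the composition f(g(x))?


First simplify the composition: f(g(x)) = 1/(1 - x/(1-x)) = (1-x)/((1-x) - x) = (1-x)/(1-2x).
Now extract the coefficient. Write (1-x)/(1-2x) = 1/(1-2x) - x/(1-2x).
The coefficient of x^n in 1/(1-2x) is 2^n, and in x/(1-2x) is 2^(n-1) (for n >= 1).
So the coefficient of x^3 is 2^3 - 2^2 = 8 - 4 = 4.

4


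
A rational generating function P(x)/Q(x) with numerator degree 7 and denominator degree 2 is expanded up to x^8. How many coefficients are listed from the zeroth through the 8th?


Expanding up to x^8 gives the coefficients for x^0, x^1, ..., x^8.
That is 8 + 1 = 9 coefficients in total.

9


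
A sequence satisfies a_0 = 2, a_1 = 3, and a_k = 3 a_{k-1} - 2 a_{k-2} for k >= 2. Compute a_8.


The characteristic equation is t^2 - 3 t + 2 = 0, with roots r_1 = 2 and r_2 = 1 (so c_1 = r_1 + r_2, c_2 = -r_1 r_2 as required).
One can use the closed form a_n = A r_1^n + B r_2^n, but direct iteration is more reliable:
a_0 = 2, a_1 = 3, a_2 = 5, a_3 = 9, a_4 = 17, a_5 = 33, a_6 = 65, a_7 = 129, a_8 = 257.
So a_8 = 257.

257


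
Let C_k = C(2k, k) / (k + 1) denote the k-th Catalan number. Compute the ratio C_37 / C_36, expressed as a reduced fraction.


Using C_k = (2k)! / (k! (k+1)!), the ratio C_{k+1}/C_k simplifies to
C_{k+1}/C_k = [(2k+2)! / ((k+1)! (k+2)!)] * [k! (k+1)! / (2k)!]
 = (2k+2)(2k+1) / ((k+1)(k+2)) = 2(2k+1) / (k+2).
For k = 36: 2(2*36 + 1) / (36 + 2) = 146/38 = 73/19.

73/19


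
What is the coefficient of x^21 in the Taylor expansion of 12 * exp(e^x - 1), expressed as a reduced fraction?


exp(e^x - 1) = sum_{k>=0} Bell_k x^k / k!, where Bell_k is the k-th Bell number.
So the coefficient of x^21 is 12 * Bell_21 / 21!.
Computing: Bell_21 = 474869816156751 and 21! = 51090942171709440000, giving
12 * 474869816156751/51090942171709440000 = 158289938718917/1419192838103040000.

158289938718917/1419192838103040000


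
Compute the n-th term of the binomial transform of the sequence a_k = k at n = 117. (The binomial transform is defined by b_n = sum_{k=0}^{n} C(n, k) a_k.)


With a_k = k, b_n = sum_{k=0}^{n} C(n, k) k. Using k * C(n, k) = n * C(n-1, k-1) gives b_n = n * sum_{k>=1} C(n-1, k-1) = n * 2^(n-1).
For n = 117: 117 * 2^116 = 117 * 83076749736557242056487941267521536 = 9719979719177197320609089128300019712.

9719979719177197320609089128300019712


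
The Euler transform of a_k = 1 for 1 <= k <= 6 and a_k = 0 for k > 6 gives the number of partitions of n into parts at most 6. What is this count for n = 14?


Partitions of 14 into parts at most 6:
Using generating function (1-x)^(-1)(1-x^2)^(-1)...(1-x^6)^(-1),
the coefficient of x^14 = 90

90


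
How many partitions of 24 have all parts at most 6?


Using the generating function (1-x)^(-1)(1-x^2)^(-1)...(1-x^6)^(-1),
the coefficient of x^24 counts these restricted partitions.
Result = 532

532
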